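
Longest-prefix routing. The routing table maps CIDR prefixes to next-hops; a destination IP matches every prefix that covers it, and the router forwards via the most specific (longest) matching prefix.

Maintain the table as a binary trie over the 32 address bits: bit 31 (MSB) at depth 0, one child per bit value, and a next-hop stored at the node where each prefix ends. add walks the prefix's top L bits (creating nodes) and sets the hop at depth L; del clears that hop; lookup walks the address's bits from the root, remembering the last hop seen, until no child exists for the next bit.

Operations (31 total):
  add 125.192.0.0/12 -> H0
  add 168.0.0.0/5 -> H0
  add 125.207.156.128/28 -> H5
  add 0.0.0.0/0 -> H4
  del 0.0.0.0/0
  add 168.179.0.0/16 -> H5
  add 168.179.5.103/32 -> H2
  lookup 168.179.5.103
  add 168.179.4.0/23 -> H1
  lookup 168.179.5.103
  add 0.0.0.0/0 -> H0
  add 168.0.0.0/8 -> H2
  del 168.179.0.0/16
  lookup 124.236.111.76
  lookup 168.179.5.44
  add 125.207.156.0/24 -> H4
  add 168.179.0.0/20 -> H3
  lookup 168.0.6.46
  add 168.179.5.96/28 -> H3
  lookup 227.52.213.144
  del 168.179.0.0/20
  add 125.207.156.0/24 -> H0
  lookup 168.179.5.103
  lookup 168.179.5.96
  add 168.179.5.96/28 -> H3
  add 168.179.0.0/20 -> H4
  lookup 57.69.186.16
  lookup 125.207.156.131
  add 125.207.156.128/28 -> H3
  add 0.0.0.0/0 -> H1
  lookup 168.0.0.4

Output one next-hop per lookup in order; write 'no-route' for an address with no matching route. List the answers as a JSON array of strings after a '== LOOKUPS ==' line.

Trace:
  add 125.192.0.0/12 -> H0 at depth 12
  add 168.0.0.0/5 -> H0 at depth 5
  add 125.207.156.128/28 -> H5 at depth 28
  add 0.0.0.0/0 -> H4 at depth 0
  - 0.0.0.0/0 clear@0
  add 168.179.0.0/16 -> H5 at depth 16
  add 168.179.5.103/32 -> H2 at depth 32
  Q 168.179.5.103: descend 10101000101100110000010101100111 ; hops seen [H0,H5,H2] ; pick H2
  add 168.179.4.0/23 -> H1 at depth 23
  Q 168.179.5.103: descend 10101000101100110000010101100111 ; hops seen [H0,H5,H1,H2] ; pick H2
  add 0.0.0.0/0 -> H0 at depth 0
  add 168.0.0.0/8 -> H2 at depth 8
  - 168.179.0.0/16 clear@16
  Q 124.236.111.76: descend 0111110 ; hops seen [H0] ; pick H0
  Q 168.179.5.44: descend 1010100010110011000001010 ; hops seen [H0,H0,H2,H1] ; pick H1
  add 125.207.156.0/24 -> H4 at depth 24
  add 168.179.0.0/20 -> H3 at depth 20
  Q 168.0.6.46: descend 10101000 ; hops seen [H0,H0,H2] ; pick H2
  add 168.179.5.96/28 -> H3 at depth 28
  Q 227.52.213.144: descend 1 ; hops seen [H0] ; pick H0
  - 168.179.0.0/20 clear@20
  add 125.207.156.0/24 -> H0 at depth 24
  Q 168.179.5.103: descend 10101000101100110000010101100111 ; hops seen [H0,H0,H2,H1,H3,H2] ; pick H2
  Q 168.179.5.96: descend 10101000101100110000010101100 ; hops seen [H0,H0,H2,H1,H3] ; pick H3
  add 168.179.5.96/28 -> H3 at depth 28
  add 168.179.0.0/20 -> H4 at depth 20
  Q 57.69.186.16: descend 0 ; hops seen [H0] ; pick H0
  Q 125.207.156.131: descend 0111110111001111100111001000 ; hops seen [H0,H0,H0,H5] ; pick H5
  add 125.207.156.128/28 -> H3 at depth 28
  add 0.0.0.0/0 -> H1 at depth 0
  Q 168.0.0.4: descend 10101000 ; hops seen [H1,H0,H2] ; pick H2

== LOOKUPS ==
["H2","H2","H0","H1","H2","H0","H2","H3","H0","H5","H2"]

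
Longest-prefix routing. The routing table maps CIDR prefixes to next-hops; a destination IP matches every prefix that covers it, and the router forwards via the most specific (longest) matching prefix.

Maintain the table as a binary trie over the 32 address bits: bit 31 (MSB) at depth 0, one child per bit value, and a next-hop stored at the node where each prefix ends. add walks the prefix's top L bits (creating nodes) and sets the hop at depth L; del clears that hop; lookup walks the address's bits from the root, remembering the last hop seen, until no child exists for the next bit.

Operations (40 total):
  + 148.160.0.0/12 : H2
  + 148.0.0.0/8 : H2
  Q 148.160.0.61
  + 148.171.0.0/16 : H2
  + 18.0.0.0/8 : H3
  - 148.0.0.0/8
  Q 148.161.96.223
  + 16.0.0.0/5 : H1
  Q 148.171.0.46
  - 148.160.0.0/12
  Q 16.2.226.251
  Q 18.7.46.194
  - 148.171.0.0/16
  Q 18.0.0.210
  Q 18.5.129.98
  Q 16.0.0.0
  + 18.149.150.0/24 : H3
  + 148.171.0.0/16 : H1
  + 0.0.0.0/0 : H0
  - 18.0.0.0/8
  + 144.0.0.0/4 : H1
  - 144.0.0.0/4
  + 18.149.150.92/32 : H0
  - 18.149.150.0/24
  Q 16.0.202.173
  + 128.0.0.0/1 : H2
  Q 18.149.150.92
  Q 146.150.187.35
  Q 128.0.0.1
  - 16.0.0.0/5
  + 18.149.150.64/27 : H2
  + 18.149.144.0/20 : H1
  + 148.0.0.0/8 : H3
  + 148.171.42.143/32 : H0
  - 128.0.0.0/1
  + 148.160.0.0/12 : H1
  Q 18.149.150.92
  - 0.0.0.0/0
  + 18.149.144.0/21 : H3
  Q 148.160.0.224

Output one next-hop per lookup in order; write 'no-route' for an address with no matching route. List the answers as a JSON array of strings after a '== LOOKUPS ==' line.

Apply in order:
  add 148.160.0.0/12 -> H2 at depth 12
  add 148.0.0.0/8 -> H2 at depth 8
  lookup 148.160.0.61: bits 100101001010 walk d0:-→d1:-→d2:-→d3:-→d4:-→d5:-→d6:-→d7:-→d8:H2→d9:-→d10:-→d11:-→d12:H2 -> H2
  add 148.171.0.0/16 -> H2 at depth 16
  add 18.0.0.0/8 -> H3 at depth 8
  - 148.0.0.0/8 clear@8
  lookup 148.161.96.223: bits 100101001010 walk d0:-→d1:-→d2:-→d3:-→d4:-→d5:-→d6:-→d7:-→d8:-→d9:-→d10:-→d11:-→d12:H2 -> H2
  add 16.0.0.0/5 -> H1 at depth 5
  lookup 148.171.0.46: bits 1001010010101011 walk d0:-→d1:-→d2:-→d3:-→d4:-→d5:-→d6:-→d7:-→d8:-→d9:-→d10:-→d11:-→d12:H2→d13:-→d14:-→d15:-→d16:H2 -> H2
  - 148.160.0.0/12 clear@12
  lookup 16.2.226.251: bits 000100 walk d0:-→d1:-→d2:-→d3:-→d4:-→d5:H1→d6:- -> H1
  lookup 18.7.46.194: bits 00010010 walk d0:-→d1:-→d2:-→d3:-→d4:-→d5:H1→d6:-→d7:-→d8:H3 -> H3
  - 148.171.0.0/16 clear@16
  lookup 18.0.0.210: bits 00010010 walk d0:-→d1:-→d2:-→d3:-→d4:-→d5:H1→d6:-→d7:-→d8:H3 -> H3
  lookup 18.5.129.98: bits 00010010 walk d0:-→d1:-→d2:-→d3:-→d4:-→d5:H1→d6:-→d7:-→d8:H3 -> H3
  lookup 16.0.0.0: bits 000100 walk d0:-→d1:-→d2:-→d3:-→d4:-→d5:H1→d6:- -> H1
  add 18.149.150.0/24 -> H3 at depth 24
  add 148.171.0.0/16 -> H1 at depth 16
  add 0.0.0.0/0 -> H0 at depth 0
  - 18.0.0.0/8 clear@8
  add 144.0.0.0/4 -> H1 at depth 4
  - 144.0.0.0/4 clear@4
  add 18.149.150.92/32 -> H0 at depth 32
  - 18.149.150.0/24 clear@24
  lookup 16.0.202.173: bits 000100 walk d0:H0→d1:-→d2:-→d3:-→d4:-→d5:H1→d6:- -> H1
  add 128.0.0.0/1 -> H2 at depth 1
  lookup 18.149.150.92: bits 00010010100101011001011001011100 walk d0:H0→d1:-→d2:-→d3:-→d4:-→d5:H1→d6:-→d7:-→d8:-→d9:-→d10:-→d11:-→d12:-→d13:-→d14:-→d15:-→d16:-→d17:-→d18:-→d19:-→d20:-→d21:-→d22:-→d23:-→d24:-→d25:-→d26:-→d27:-→d28:-→d29:-→d30:-→d31:-→d32:H0 -> H0
  lookup 146.150.187.35: bits 10010 walk d0:H0→d1:H2→d2:-→d3:-→d4:-→d5:- -> H2
  lookup 128.0.0.1: bits 100 walk d0:H0→d1:H2→d2:-→d3:- -> H2
  - 16.0.0.0/5 clear@5
  add 18.149.150.64/27 -> H2 at depth 27
  add 18.149.144.0/20 -> H1 at depth 20
  add 148.0.0.0/8 -> H3 at depth 8
  add 148.171.42.143/32 -> H0 at depth 32
  - 128.0.0.0/1 clear@1
  add 148.160.0.0/12 -> H1 at depth 12
  lookup 18.149.150.92: bits 00010010100101011001011001011100 walk d0:H0→d1:-→d2:-→d3:-→d4:-→d5:-→d6:-→d7:-→d8:-→d9:-→d10:-→d11:-→d12:-→d13:-→d14:-→d15:-→d16:-→d17:-→d18:-→d19:-→d20:H1→d21:-→d22:-→d23:-→d24:-→d25:-→d26:-→d27:H2→d28:-→d29:-→d30:-→d31:-→d32:H0 -> H0
  - 0.0.0.0/0 clear@0
  add 18.149.144.0/21 -> H3 at depth 21
  lookup 148.160.0.224: bits 100101001010 walk d0:-→d1:-→d2:-→d3:-→d4:-→d5:-→d6:-→d7:-→d8:H3→d9:-→d10:-→d11:-→d12:H1 -> H1

== LOOKUPS ==
["H2","H2","H2","H1","H3","H3","H3","H1","H1","H0","H2","H2","H0","H1"]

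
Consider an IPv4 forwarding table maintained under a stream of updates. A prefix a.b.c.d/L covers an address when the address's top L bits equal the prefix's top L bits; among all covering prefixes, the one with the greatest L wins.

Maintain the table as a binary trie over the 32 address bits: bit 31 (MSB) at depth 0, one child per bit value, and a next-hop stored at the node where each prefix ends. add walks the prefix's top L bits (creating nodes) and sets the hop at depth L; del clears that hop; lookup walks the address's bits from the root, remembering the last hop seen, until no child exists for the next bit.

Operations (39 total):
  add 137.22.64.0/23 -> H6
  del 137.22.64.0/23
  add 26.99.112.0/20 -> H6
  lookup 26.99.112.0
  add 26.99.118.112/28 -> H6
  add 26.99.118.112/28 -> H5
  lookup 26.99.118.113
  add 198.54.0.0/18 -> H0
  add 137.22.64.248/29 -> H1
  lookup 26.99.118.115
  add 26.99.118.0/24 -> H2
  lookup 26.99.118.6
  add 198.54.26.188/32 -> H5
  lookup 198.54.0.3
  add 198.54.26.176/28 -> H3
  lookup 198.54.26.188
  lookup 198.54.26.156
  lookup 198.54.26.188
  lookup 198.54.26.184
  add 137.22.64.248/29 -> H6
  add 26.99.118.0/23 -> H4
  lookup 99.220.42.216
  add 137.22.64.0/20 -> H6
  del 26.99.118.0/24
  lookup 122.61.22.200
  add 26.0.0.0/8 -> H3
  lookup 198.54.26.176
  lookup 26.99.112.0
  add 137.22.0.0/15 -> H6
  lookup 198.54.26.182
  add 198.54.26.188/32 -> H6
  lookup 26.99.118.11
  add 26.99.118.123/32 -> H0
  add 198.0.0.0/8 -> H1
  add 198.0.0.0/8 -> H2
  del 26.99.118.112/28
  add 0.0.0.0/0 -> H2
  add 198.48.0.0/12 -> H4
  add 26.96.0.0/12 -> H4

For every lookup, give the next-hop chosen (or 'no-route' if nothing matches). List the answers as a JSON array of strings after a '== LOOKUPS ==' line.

Trace:
  add 137.22.64.0/23 -> H6 at depth 23
  del 137.22.64.0/23 (clear depth 23)
  add 26.99.112.0/20 -> H6 at depth 20
  lookup 26.99.112.0: bits 00011010011000110111 walk d0:-→d1:-→d2:-→d3:-→d4:-→d5:-→d6:-→d7:-→d8:-→d9:-→d10:-→d11:-→d12:-→d13:-→d14:-→d15:-→d16:-→d17:-→d18:-→d19:-→d20:H6 -> H6
  add 26.99.118.112/28 -> H6 at depth 28
  add 26.99.118.112/28 -> H5 at depth 28
  lookup 26.99.118.113: bits 0001101001100011011101100111 walk d0:-→d1:-→d2:-→d3:-→d4:-→d5:-→d6:-→d7:-→d8:-→d9:-→d10:-→d11:-→d12:-→d13:-→d14:-→d15:-→d16:-→d17:-→d18:-→d19:-→d20:H6→d21:-→d22:-→d23:-→d24:-→d25:-→d26:-→d27:-→d28:H5 -> H5
  add 198.54.0.0/18 -> H0 at depth 18
  add 137.22.64.248/29 -> H1 at depth 29
  lookup 26.99.118.115: bits 0001101001100011011101100111 walk d0:-→d1:-→d2:-→d3:-→d4:-→d5:-→d6:-→d7:-→d8:-→d9:-→d10:-→d11:-→d12:-→d13:-→d14:-→d15:-→d16:-→d17:-→d18:-→d19:-→d20:H6→d21:-→d22:-→d23:-→d24:-→d25:-→d26:-→d27:-→d28:H5 -> H5
  add 26.99.118.0/24 -> H2 at depth 24
  lookup 26.99.118.6: bits 0001101001100011011101100 walk d0:-→d1:-→d2:-→d3:-→d4:-→d5:-→d6:-→d7:-→d8:-→d9:-→d10:-→d11:-→d12:-→d13:-→d14:-→d15:-→d16:-→d17:-→d18:-→d19:-→d20:H6→d21:-→d22:-→d23:-→d24:H2→d25:- -> H2
  add 198.54.26.188/32 -> H5 at depth 32
  lookup 198.54.0.3: bits 1100011000110110000 walk d0:-→d1:-→d2:-→d3:-→d4:-→d5:-→d6:-→d7:-→d8:-→d9:-→d10:-→d11:-→d12:-→d13:-→d14:-→d15:-→d16:-→d17:-→d18:H0→d19:- -> H0
  add 198.54.26.176/28 -> H3 at depth 28
  lookup 198.54.26.188: bits 11000110001101100001101010111100 walk d0:-→d1:-→d2:-→d3:-→d4:-→d5:-→d6:-→d7:-→d8:-→d9:-→d10:-→d11:-→d12:-→d13:-→d14:-→d15:-→d16:-→d17:-→d18:H0→d19:-→d20:-→d21:-→d22:-→d23:-→d24:-→d25:-→d26:-→d27:-→d28:H3→d29:-→d30:-→d31:-→d32:H5 -> H5
  lookup 198.54.26.156: bits 11000110001101100001101010 walk d0:-→d1:-→d2:-→d3:-→d4:-→d5:-→d6:-→d7:-→d8:-→d9:-→d10:-→d11:-→d12:-→d13:-→d14:-→d15:-→d16:-→d17:-→d18:H0→d19:-→d20:-→d21:-→d22:-→d23:-→d24:-→d25:-→d26:- -> H0
  lookup 198.54.26.188: bits 11000110001101100001101010111100 walk d0:-→d1:-→d2:-→d3:-→d4:-→d5:-→d6:-→d7:-→d8:-→d9:-→d10:-→d11:-→d12:-→d13:-→d14:-→d15:-→d16:-→d17:-→d18:H0→d19:-→d20:-→d21:-→d22:-→d23:-→d24:-→d25:-→d26:-→d27:-→d28:H3→d29:-→d30:-→d31:-→d32:H5 -> H5
  lookup 198.54.26.184: bits 11000110001101100001101010111 walk d0:-→d1:-→d2:-→d3:-→d4:-→d5:-→d6:-→d7:-→d8:-→d9:-→d10:-→d11:-→d12:-→d13:-→d14:-→d15:-→d16:-→d17:-→d18:H0→d19:-→d20:-→d21:-→d22:-→d23:-→d24:-→d25:-→d26:-→d27:-→d28:H3→d29:- -> H3
  add 137.22.64.248/29 -> H6 at depth 29
  add 26.99.118.0/23 -> H4 at depth 23
  lookup 99.220.42.216: bits 0 walk d0:-→d1:- -> no-route
  add 137.22.64.0/20 -> H6 at depth 20
  del 26.99.118.0/24 (clear depth 24)
  lookup 122.61.22.200: bits 0 walk d0:-→d1:- -> no-route
  add 26.0.0.0/8 -> H3 at depth 8
  lookup 198.54.26.176: bits 1100011000110110000110101011 walk d0:-→d1:-→d2:-→d3:-→d4:-→d5:-→d6:-→d7:-→d8:-→d9:-→d10:-→d11:-→d12:-→d13:-→d14:-→d15:-→d16:-→d17:-→d18:H0→d19:-→d20:-→d21:-→d22:-→d23:-→d24:-→d25:-→d26:-→d27:-→d28:H3 -> H3
  lookup 26.99.112.0: bits 000110100110001101110 walk d0:-→d1:-→d2:-→d3:-→d4:-→d5:-→d6:-→d7:-→d8:H3→d9:-→d10:-→d11:-→d12:-→d13:-→d14:-→d15:-→d16:-→d17:-→d18:-→d19:-→d20:H6→d21:- -> H6
  add 137.22.0.0/15 -> H6 at depth 15
  lookup 198.54.26.182: bits 1100011000110110000110101011 walk d0:-→d1:-→d2:-→d3:-→d4:-→d5:-→d6:-→d7:-→d8:-→d9:-→d10:-→d11:-→d12:-→d13:-→d14:-→d15:-→d16:-→d17:-→d18:H0→d19:-→d20:-→d21:-→d22:-→d23:-→d24:-→d25:-→d26:-→d27:-→d28:H3 -> H3
  add 198.54.26.188/32 -> H6 at depth 32
  lookup 26.99.118.11: bits 0001101001100011011101100 walk d0:-→d1:-→d2:-→d3:-→d4:-→d5:-→d6:-→d7:-→d8:H3→d9:-→d10:-→d11:-→d12:-→d13:-→d14:-→d15:-→d16:-→d17:-→d18:-→d19:-→d20:H6→d21:-→d22:-→d23:H4→d24:-→d25:- -> H4
  add 26.99.118.123/32 -> H0 at depth 32
  add 198.0.0.0/8 -> H1 at depth 8
  add 198.0.0.0/8 -> H2 at depth 8
  del 26.99.118.112/28 (clear depth 28)
  add 0.0.0.0/0 -> H2 at depth 0
  add 198.48.0.0/12 -> H4 at depth 12
  add 26.96.0.0/12 -> H4 at depth 12

== LOOKUPS ==
["H6","H5","H5","H2","H0","H5","H0","H5","H3","no-route","no-route","H3","H6","H3","H4"]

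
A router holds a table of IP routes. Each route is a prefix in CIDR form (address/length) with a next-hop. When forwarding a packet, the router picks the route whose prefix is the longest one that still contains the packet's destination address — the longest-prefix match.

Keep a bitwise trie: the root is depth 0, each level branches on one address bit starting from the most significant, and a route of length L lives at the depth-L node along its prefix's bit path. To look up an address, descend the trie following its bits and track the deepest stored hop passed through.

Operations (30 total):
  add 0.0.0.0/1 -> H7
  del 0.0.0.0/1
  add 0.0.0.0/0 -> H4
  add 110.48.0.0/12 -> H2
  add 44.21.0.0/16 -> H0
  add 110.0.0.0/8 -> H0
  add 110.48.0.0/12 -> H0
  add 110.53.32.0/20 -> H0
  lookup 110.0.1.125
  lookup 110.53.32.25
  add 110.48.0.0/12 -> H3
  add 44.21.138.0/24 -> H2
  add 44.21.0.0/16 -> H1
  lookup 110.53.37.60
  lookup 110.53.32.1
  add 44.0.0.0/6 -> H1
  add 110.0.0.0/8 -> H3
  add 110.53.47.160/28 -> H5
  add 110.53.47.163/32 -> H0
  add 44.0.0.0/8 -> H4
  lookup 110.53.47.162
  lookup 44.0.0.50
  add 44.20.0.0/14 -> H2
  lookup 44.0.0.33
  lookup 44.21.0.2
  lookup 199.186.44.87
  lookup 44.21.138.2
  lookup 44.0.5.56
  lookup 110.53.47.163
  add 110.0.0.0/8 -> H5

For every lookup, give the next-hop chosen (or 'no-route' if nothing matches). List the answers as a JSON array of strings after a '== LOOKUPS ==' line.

Trace:
  + 0.0.0.0/1 (H7) depth=1
  del 0.0.0.0/1 (clear depth 1)
  + 0.0.0.0/0 (H4) depth=0
  + 110.48.0.0/12 (H2) depth=12
  + 44.21.0.0/16 (H0) depth=16
  + 110.0.0.0/8 (H0) depth=8
  + 110.48.0.0/12 (H0) depth=12
  + 110.53.32.0/20 (H0) depth=20
  Q 110.0.1.125: descend 0110111000 ; hops seen [H4,H0] ; pick H0
  Q 110.53.32.25: descend 01101110001101010010 ; hops seen [H4,H0,H0,H0] ; pick H0
  + 110.48.0.0/12 (H3) depth=12
  + 44.21.138.0/24 (H2) depth=24
  + 44.21.0.0/16 (H1) depth=16
  Q 110.53.37.60: descend 01101110001101010010 ; hops seen [H4,H0,H3,H0] ; pick H0
  Q 110.53.32.1: descend 01101110001101010010 ; hops seen [H4,H0,H3,H0] ; pick H0
  + 44.0.0.0/6 (H1) depth=6
  + 110.0.0.0/8 (H3) depth=8
  + 110.53.47.160/28 (H5) depth=28
  + 110.53.47.163/32 (H0) depth=32
  + 44.0.0.0/8 (H4) depth=8
  Q 110.53.47.162: descend 0110111000110101001011111010001 ; hops seen [H4,H3,H3,H0,H5] ; pick H5
  Q 44.0.0.50: descend 00101100000 ; hops seen [H4,H1,H4] ; pick H4
  + 44.20.0.0/14 (H2) depth=14
  Q 44.0.0.33: descend 00101100000 ; hops seen [H4,H1,H4] ; pick H4
  Q 44.21.0.2: descend 0010110000010101 ; hops seen [H4,H1,H4,H2,H1] ; pick H1
  Q 199.186.44.87: descend ε ; hops seen [H4] ; pick H4
  Q 44.21.138.2: descend 001011000001010110001010 ; hops seen [H4,H1,H4,H2,H1,H2] ; pick H2
  Q 44.0.5.56: descend 00101100000 ; hops seen [H4,H1,H4] ; pick H4
  Q 110.53.47.163: descend 01101110001101010010111110100011 ; hops seen [H4,H3,H3,H0,H5,H0] ; pick H0
  + 110.0.0.0/8 (H5) depth=8

== LOOKUPS ==
["H0","H0","H0","H0","H5","H4","H4","H1","H4","H2","H4","H0"]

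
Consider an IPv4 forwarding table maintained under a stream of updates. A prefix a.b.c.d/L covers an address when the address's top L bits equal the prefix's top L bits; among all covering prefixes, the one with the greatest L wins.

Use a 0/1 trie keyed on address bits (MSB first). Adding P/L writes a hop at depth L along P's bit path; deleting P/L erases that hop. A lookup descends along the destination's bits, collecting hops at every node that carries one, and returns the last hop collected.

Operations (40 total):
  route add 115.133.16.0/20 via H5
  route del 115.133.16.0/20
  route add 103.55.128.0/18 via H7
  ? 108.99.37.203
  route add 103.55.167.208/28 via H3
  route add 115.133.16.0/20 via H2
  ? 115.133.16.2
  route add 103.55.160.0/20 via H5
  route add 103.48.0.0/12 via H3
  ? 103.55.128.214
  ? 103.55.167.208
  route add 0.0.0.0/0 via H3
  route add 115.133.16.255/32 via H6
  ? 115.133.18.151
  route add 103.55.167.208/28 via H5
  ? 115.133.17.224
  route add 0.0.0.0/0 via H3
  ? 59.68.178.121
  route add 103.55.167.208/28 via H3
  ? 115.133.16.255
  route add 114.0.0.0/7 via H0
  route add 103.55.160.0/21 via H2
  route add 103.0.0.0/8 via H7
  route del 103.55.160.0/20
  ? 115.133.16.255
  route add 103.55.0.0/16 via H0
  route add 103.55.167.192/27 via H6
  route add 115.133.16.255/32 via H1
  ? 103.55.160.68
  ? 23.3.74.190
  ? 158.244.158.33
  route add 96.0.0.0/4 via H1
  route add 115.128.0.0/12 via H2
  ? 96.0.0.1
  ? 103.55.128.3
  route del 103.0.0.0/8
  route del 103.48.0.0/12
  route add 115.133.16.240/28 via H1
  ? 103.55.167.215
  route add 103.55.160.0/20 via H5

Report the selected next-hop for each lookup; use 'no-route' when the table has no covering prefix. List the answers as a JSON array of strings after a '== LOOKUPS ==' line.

Process each operation:
  add 115.133.16.0/20 -> H5 at depth 20
  del 115.133.16.0/20 (clear depth 20)
  add 103.55.128.0/18 -> H7 at depth 18
  ? 108.99.37.203  path d0:-→d1:-→d2:-→d3:-→d4:-  best=no-route
  add 103.55.167.208/28 -> H3 at depth 28
  add 115.133.16.0/20 -> H2 at depth 20
  ? 115.133.16.2  path d0:-→d1:-→d2:-→d3:-→d4:-→d5:-→d6:-→d7:-→d8:-→d9:-→d10:-→d11:-→d12:-→d13:-→d14:-→d15:-→d16:-→d17:-→d18:-→d19:-→d20:H2  best=H2
  add 103.55.160.0/20 -> H5 at depth 20
  add 103.48.0.0/12 -> H3 at depth 12
  ? 103.55.128.214  path d0:-→d1:-→d2:-→d3:-→d4:-→d5:-→d6:-→d7:-→d8:-→d9:-→d10:-→d11:-→d12:H3→d13:-→d14:-→d15:-→d16:-→d17:-→d18:H7  best=H7
  ? 103.55.167.208  path d0:-→d1:-→d2:-→d3:-→d4:-→d5:-→d6:-→d7:-→d8:-→d9:-→d10:-→d11:-→d12:H3→d13:-→d14:-→d15:-→d16:-→d17:-→d18:H7→d19:-→d20:H5→d21:-→d22:-→d23:-→d24:-→d25:-→d26:-→d27:-→d28:H3  best=H3
  add 0.0.0.0/0 -> H3 at depth 0
  add 115.133.16.255/32 -> H6 at depth 32
  ? 115.133.18.151  path d0:H3→d1:-→d2:-→d3:-→d4:-→d5:-→d6:-→d7:-→d8:-→d9:-→d10:-→d11:-→d12:-→d13:-→d14:-→d15:-→d16:-→d17:-→d18:-→d19:-→d20:H2→d21:-→d22:-  best=H2
  add 103.55.167.208/28 -> H5 at depth 28
  ? 115.133.17.224  path d0:H3→d1:-→d2:-→d3:-→d4:-→d5:-→d6:-→d7:-→d8:-→d9:-→d10:-→d11:-→d12:-→d13:-→d14:-→d15:-→d16:-→d17:-→d18:-→d19:-→d20:H2→d21:-→d22:-→d23:-  best=H2
  add 0.0.0.0/0 -> H3 at depth 0
  ? 59.68.178.121  path d0:H3→d1:-  best=H3
  add 103.55.167.208/28 -> H3 at depth 28
  ? 115.133.16.255  path d0:H3→d1:-→d2:-→d3:-→d4:-→d5:-→d6:-→d7:-→d8:-→d9:-→d10:-→d11:-→d12:-→d13:-→d14:-→d15:-→d16:-→d17:-→d18:-→d19:-→d20:H2→d21:-→d22:-→d23:-→d24:-→d25:-→d26:-→d27:-→d28:-→d29:-→d30:-→d31:-→d32:H6  best=H6
  add 114.0.0.0/7 -> H0 at depth 7
  add 103.55.160.0/21 -> H2 at depth 21
  add 103.0.0.0/8 -> H7 at depth 8
  del 103.55.160.0/20 (clear depth 20)
  ? 115.133.16.255  path d0:H3→d1:-→d2:-→d3:-→d4:-→d5:-→d6:-→d7:H0→d8:-→d9:-→d10:-→d11:-→d12:-→d13:-→d14:-→d15:-→d16:-→d17:-→d18:-→d19:-→d20:H2→d21:-→d22:-→d23:-→d24:-→d25:-→d26:-→d27:-→d28:-→d29:-→d30:-→d31:-→d32:H6  best=H6
  add 103.55.0.0/16 -> H0 at depth 16
  add 103.55.167.192/27 -> H6 at depth 27
  add 115.133.16.255/32 -> H1 at depth 32
  ? 103.55.160.68  path d0:H3→d1:-→d2:-→d3:-→d4:-→d5:-→d6:-→d7:-→d8:H7→d9:-→d10:-→d11:-→d12:H3→d13:-→d14:-→d15:-→d16:H0→d17:-→d18:H7→d19:-→d20:-→d21:H2  best=H2
  ? 23.3.74.190  path d0:H3→d1:-  best=H3
  ? 158.244.158.33  path d0:H3  best=H3
  add 96.0.0.0/4 -> H1 at depth 4
  add 115.128.0.0/12 -> H2 at depth 12
  ? 96.0.0.1  path d0:H3→d1:-→d2:-→d3:-→d4:H1→d5:-  best=H1
  ? 103.55.128.3  path d0:H3→d1:-→d2:-→d3:-→d4:H1→d5:-→d6:-→d7:-→d8:H7→d9:-→d10:-→d11:-→d12:H3→d13:-→d14:-→d15:-→d16:H0→d17:-→d18:H7  best=H7
  del 103.0.0.0/8 (clear depth 8)
  del 103.48.0.0/12 (clear depth 12)
  add 115.133.16.240/28 -> H1 at depth 28
  ? 103.55.167.215  path d0:H3→d1:-→d2:-→d3:-→d4:H1→d5:-→d6:-→d7:-→d8:-→d9:-→d10:-→d11:-→d12:-→d13:-→d14:-→d15:-→d16:H0→d17:-→d18:H7→d19:-→d20:-→d21:H2→d22:-→d23:-→d24:-→d25:-→d26:-→d27:H6→d28:H3  best=H3
  add 103.55.160.0/20 -> H5 at depth 20

== LOOKUPS ==
["no-route","H2","H7","H3","H2","H2","H3","H6","H6","H2","H3","H3","H1","H7","H3"]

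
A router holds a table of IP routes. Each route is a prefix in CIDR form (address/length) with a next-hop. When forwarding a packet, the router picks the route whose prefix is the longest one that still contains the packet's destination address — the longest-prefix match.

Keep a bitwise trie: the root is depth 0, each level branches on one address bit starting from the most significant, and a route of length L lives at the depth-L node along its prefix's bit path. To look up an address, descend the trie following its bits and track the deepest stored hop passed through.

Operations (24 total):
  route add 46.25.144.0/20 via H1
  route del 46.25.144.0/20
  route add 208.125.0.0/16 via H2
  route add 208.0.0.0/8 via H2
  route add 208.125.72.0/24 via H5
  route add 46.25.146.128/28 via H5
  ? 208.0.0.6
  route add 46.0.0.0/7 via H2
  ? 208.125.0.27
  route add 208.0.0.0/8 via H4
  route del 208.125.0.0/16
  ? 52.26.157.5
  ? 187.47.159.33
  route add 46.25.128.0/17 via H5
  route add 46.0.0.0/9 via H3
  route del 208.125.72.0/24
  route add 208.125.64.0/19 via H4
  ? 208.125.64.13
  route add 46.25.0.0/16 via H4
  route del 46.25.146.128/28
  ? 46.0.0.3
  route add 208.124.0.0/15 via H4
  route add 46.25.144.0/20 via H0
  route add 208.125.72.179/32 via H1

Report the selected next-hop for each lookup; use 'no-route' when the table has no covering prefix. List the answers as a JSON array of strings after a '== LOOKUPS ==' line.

Apply in order:
  add 46.25.144.0/20 -> H1 at depth 20
  - 46.25.144.0/20 clear@20
  add 208.125.0.0/16 -> H2 at depth 16
  add 208.0.0.0/8 -> H2 at depth 8
  add 208.125.72.0/24 -> H5 at depth 24
  add 46.25.146.128/28 -> H5 at depth 28
  lookup 208.0.0.6: bits 110100000 walk d0:-→d1:-→d2:-→d3:-→d4:-→d5:-→d6:-→d7:-→d8:H2→d9:- -> H2
  add 46.0.0.0/7 -> H2 at depth 7
  lookup 208.125.0.27: bits 11010000011111010 walk d0:-→d1:-→d2:-→d3:-→d4:-→d5:-→d6:-→d7:-→d8:H2→d9:-→d10:-→d11:-→d12:-→d13:-→d14:-→d15:-→d16:H2→d17:- -> H2
  add 208.0.0.0/8 -> H4 at depth 8
  - 208.125.0.0/16 clear@16
  lookup 52.26.157.5: bits 001 walk d0:-→d1:-→d2:-→d3:- -> no-route
  lookup 187.47.159.33: bits 1 walk d0:-→d1:- -> no-route
  add 46.25.128.0/17 -> H5 at depth 17
  add 46.0.0.0/9 -> H3 at depth 9
  - 208.125.72.0/24 clear@24
  add 208.125.64.0/19 -> H4 at depth 19
  lookup 208.125.64.13: bits 11010000011111010100 walk d0:-→d1:-→d2:-→d3:-→d4:-→d5:-→d6:-→d7:-→d8:H4→d9:-→d10:-→d11:-→d12:-→d13:-→d14:-→d15:-→d16:-→d17:-→d18:-→d19:H4→d20:- -> H4
  add 46.25.0.0/16 -> H4 at depth 16
  - 46.25.146.128/28 clear@28
  lookup 46.0.0.3: bits 00101110000 walk d0:-→d1:-→d2:-→d3:-→d4:-→d5:-→d6:-→d7:H2→d8:-→d9:H3→d10:-→d11:- -> H3
  add 208.124.0.0/15 -> H4 at depth 15
  add 46.25.144.0/20 -> H0 at depth 20
  add 208.125.72.179/32 -> H1 at depth 32

== LOOKUPS ==
["H2","H2","no-route","no-route","H4","H3"]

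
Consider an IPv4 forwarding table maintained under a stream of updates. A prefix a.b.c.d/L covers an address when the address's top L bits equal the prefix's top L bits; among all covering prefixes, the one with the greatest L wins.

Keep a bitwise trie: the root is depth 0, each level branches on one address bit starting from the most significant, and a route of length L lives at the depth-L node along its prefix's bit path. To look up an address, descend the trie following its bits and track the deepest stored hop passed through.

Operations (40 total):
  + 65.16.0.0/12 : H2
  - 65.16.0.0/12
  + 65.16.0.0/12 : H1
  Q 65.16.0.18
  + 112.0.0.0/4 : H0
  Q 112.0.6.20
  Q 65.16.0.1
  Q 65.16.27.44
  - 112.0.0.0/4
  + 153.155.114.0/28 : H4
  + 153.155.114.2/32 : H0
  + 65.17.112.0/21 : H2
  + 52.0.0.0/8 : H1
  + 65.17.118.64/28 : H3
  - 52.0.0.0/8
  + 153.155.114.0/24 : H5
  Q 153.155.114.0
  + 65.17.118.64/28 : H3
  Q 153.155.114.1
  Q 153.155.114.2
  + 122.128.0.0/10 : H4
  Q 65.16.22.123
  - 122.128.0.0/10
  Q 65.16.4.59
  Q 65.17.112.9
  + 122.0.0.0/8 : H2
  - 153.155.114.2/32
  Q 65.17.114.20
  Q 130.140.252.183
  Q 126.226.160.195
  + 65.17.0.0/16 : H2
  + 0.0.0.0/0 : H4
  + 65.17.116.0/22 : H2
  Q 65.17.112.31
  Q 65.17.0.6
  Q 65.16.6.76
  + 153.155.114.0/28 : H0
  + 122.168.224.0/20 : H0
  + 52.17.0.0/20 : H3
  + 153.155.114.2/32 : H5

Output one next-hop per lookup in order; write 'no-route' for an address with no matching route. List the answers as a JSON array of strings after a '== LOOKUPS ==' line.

Trace:
  add 65.16.0.0/12 -> H2 at depth 12
  - 65.16.0.0/12 clear@12
  add 65.16.0.0/12 -> H1 at depth 12
  ? 65.16.0.18  path d0:-→d1:-→d2:-→d3:-→d4:-→d5:-→d6:-→d7:-→d8:-→d9:-→d10:-→d11:-→d12:H1  best=H1
  add 112.0.0.0/4 -> H0 at depth 4
  ? 112.0.6.20  path d0:-→d1:-→d2:-→d3:-→d4:H0  best=H0
  ? 65.16.0.1  path d0:-→d1:-→d2:-→d3:-→d4:-→d5:-→d6:-→d7:-→d8:-→d9:-→d10:-→d11:-→d12:H1  best=H1
  ? 65.16.27.44  path d0:-→d1:-→d2:-→d3:-→d4:-→d5:-→d6:-→d7:-→d8:-→d9:-→d10:-→d11:-→d12:H1  best=H1
  - 112.0.0.0/4 clear@4
  add 153.155.114.0/28 -> H4 at depth 28
  add 153.155.114.2/32 -> H0 at depth 32
  add 65.17.112.0/21 -> H2 at depth 21
  add 52.0.0.0/8 -> H1 at depth 8
  add 65.17.118.64/28 -> H3 at depth 28
  - 52.0.0.0/8 clear@8
  add 153.155.114.0/24 -> H5 at depth 24
  ? 153.155.114.0  path d0:-→d1:-→d2:-→d3:-→d4:-→d5:-→d6:-→d7:-→d8:-→d9:-→d10:-→d11:-→d12:-→d13:-→d14:-→d15:-→d16:-→d17:-→d18:-→d19:-→d20:-→d21:-→d22:-→d23:-→d24:H5→d25:-→d26:-→d27:-→d28:H4→d29:-→d30:-  best=H4
  add 65.17.118.64/28 -> H3 at depth 28
  ? 153.155.114.1  path d0:-→d1:-→d2:-→d3:-→d4:-→d5:-→d6:-→d7:-→d8:-→d9:-→d10:-→d11:-→d12:-→d13:-→d14:-→d15:-→d16:-→d17:-→d18:-→d19:-→d20:-→d21:-→d22:-→d23:-→d24:H5→d25:-→d26:-→d27:-→d28:H4→d29:-→d30:-  best=H4
  ? 153.155.114.2  path d0:-→d1:-→d2:-→d3:-→d4:-→d5:-→d6:-→d7:-→d8:-→d9:-→d10:-→d11:-→d12:-→d13:-→d14:-→d15:-→d16:-→d17:-→d18:-→d19:-→d20:-→d21:-→d22:-→d23:-→d24:H5→d25:-→d26:-→d27:-→d28:H4→d29:-→d30:-→d31:-→d32:H0  best=H0
  add 122.128.0.0/10 -> H4 at depth 10
  ? 65.16.22.123  path d0:-→d1:-→d2:-→d3:-→d4:-→d5:-→d6:-→d7:-→d8:-→d9:-→d10:-→d11:-→d12:H1→d13:-→d14:-→d15:-  best=H1
  - 122.128.0.0/10 clear@10
  ? 65.16.4.59  path d0:-→d1:-→d2:-→d3:-→d4:-→d5:-→d6:-→d7:-→d8:-→d9:-→d10:-→d11:-→d12:H1→d13:-→d14:-→d15:-  best=H1
  ? 65.17.112.9  path d0:-→d1:-→d2:-→d3:-→d4:-→d5:-→d6:-→d7:-→d8:-→d9:-→d10:-→d11:-→d12:H1→d13:-→d14:-→d15:-→d16:-→d17:-→d18:-→d19:-→d20:-→d21:H2  best=H2
  add 122.0.0.0/8 -> H2 at depth 8
  - 153.155.114.2/32 clear@32
  ? 65.17.114.20  path d0:-→d1:-→d2:-→d3:-→d4:-→d5:-→d6:-→d7:-→d8:-→d9:-→d10:-→d11:-→d12:H1→d13:-→d14:-→d15:-→d16:-→d17:-→d18:-→d19:-→d20:-→d21:H2  best=H2
  ? 130.140.252.183  path d0:-→d1:-→d2:-→d3:-  best=no-route
  ? 126.226.160.195  path d0:-→d1:-→d2:-→d3:-→d4:-→d5:-  best=no-route
  add 65.17.0.0/16 -> H2 at depth 16
  add 0.0.0.0/0 -> H4 at depth 0
  add 65.17.116.0/22 -> H2 at depth 22
  ? 65.17.112.31  path d0:H4→d1:-→d2:-→d3:-→d4:-→d5:-→d6:-→d7:-→d8:-→d9:-→d10:-→d11:-→d12:H1→d13:-→d14:-→d15:-→d16:H2→d17:-→d18:-→d19:-→d20:-→d21:H2  best=H2
  ? 65.17.0.6  path d0:H4→d1:-→d2:-→d3:-→d4:-→d5:-→d6:-→d7:-→d8:-→d9:-→d10:-→d11:-→d12:H1→d13:-→d14:-→d15:-→d16:H2→d17:-  best=H2
  ? 65.16.6.76  path d0:H4→d1:-→d2:-→d3:-→d4:-→d5:-→d6:-→d7:-→d8:-→d9:-→d10:-→d11:-→d12:H1→d13:-→d14:-→d15:-  best=H1
  add 153.155.114.0/28 -> H0 at depth 28
  add 122.168.224.0/20 -> H0 at depth 20
  add 52.17.0.0/20 -> H3 at depth 20
  add 153.155.114.2/32 -> H5 at depth 32

== LOOKUPS ==
["H1","H0","H1","H1","H4","H4","H0","H1","H1","H2","H2","no-route","no-route","H2","H2","H1"]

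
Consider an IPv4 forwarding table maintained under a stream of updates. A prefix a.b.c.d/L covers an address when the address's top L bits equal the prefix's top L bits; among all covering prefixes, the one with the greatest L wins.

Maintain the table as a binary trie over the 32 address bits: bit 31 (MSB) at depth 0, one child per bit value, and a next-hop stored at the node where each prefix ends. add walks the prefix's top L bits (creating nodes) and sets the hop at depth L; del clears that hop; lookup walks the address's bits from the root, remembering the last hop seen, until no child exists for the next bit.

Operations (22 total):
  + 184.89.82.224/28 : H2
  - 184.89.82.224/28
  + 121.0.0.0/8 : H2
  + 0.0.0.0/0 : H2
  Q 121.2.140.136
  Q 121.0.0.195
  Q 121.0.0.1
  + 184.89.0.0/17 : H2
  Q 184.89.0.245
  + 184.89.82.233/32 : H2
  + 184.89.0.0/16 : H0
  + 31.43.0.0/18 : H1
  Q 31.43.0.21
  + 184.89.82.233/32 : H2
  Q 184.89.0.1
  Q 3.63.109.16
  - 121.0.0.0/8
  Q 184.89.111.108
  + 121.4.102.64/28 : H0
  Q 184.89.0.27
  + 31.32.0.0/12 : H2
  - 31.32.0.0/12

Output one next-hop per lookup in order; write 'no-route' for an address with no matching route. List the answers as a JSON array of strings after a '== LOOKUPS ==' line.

Apply in order:
  add 184.89.82.224/28 -> H2 at depth 28
  - 184.89.82.224/28 clear@28
  add 121.0.0.0/8 -> H2 at depth 8
  add 0.0.0.0/0 -> H2 at depth 0
  Q 121.2.140.136: descend 01111001 ; hops seen [H2,H2] ; pick H2
  Q 121.0.0.195: descend 01111001 ; hops seen [H2,H2] ; pick H2
  Q 121.0.0.1: descend 01111001 ; hops seen [H2,H2] ; pick H2
  add 184.89.0.0/17 -> H2 at depth 17
  Q 184.89.0.245: descend 10111000010110010 ; hops seen [H2,H2] ; pick H2
  add 184.89.82.233/32 -> H2 at depth 32
  add 184.89.0.0/16 -> H0 at depth 16
  add 31.43.0.0/18 -> H1 at depth 18
  Q 31.43.0.21: descend 000111110010101100 ; hops seen [H2,H1] ; pick H1
  add 184.89.82.233/32 -> H2 at depth 32
  Q 184.89.0.1: descend 10111000010110010 ; hops seen [H2,H0,H2] ; pick H2
  Q 3.63.109.16: descend 000 ; hops seen [H2] ; pick H2
  - 121.0.0.0/8 clear@8
  Q 184.89.111.108: descend 101110000101100101 ; hops seen [H2,H0,H2] ; pick H2
  add 121.4.102.64/28 -> H0 at depth 28
  Q 184.89.0.27: descend 10111000010110010 ; hops seen [H2,H0,H2] ; pick H2
  add 31.32.0.0/12 -> H2 at depth 12
  - 31.32.0.0/12 clear@12

== LOOKUPS ==
["H2","H2","H2","H2","H1","H2","H2","H2","H2"]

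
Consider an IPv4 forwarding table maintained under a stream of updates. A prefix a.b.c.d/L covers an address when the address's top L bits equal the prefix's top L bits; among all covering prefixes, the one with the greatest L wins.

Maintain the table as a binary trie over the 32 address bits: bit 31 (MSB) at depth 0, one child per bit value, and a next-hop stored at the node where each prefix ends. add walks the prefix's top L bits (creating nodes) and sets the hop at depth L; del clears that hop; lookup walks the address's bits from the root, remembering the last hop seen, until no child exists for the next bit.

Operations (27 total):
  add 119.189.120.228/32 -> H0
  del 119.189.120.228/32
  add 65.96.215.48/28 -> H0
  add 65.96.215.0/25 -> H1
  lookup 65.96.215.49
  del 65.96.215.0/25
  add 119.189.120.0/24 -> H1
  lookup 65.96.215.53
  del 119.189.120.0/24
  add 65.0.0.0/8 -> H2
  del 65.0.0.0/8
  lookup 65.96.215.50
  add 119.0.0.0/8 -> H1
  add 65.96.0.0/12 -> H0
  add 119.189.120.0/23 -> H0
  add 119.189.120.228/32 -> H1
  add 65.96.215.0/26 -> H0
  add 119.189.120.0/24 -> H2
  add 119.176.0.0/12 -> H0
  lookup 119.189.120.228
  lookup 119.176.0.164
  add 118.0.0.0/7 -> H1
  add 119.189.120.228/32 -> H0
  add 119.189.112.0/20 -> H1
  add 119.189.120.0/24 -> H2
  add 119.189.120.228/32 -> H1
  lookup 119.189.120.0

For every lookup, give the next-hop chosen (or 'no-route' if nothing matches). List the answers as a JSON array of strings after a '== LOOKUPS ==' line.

Apply in order:
  + 119.189.120.228/32 (H0) depth=32
  del 119.189.120.228/32 (clear depth 32)
  + 65.96.215.48/28 (H0) depth=28
  + 65.96.215.0/25 (H1) depth=25
  lookup 65.96.215.49: bits 0100000101100000110101110011 walk d0:-→d1:-→d2:-→d3:-→d4:-→d5:-→d6:-→d7:-→d8:-→d9:-→d10:-→d11:-→d12:-→d13:-→d14:-→d15:-→d16:-→d17:-→d18:-→d19:-→d20:-→d21:-→d22:-→d23:-→d24:-→d25:H1→d26:-→d27:-→d28:H0 -> H0
  del 65.96.215.0/25 (clear depth 25)
  + 119.189.120.0/24 (H1) depth=24
  lookup 65.96.215.53: bits 0100000101100000110101110011 walk d0:-→d1:-→d2:-→d3:-→d4:-→d5:-→d6:-→d7:-→d8:-→d9:-→d10:-→d11:-→d12:-→d13:-→d14:-→d15:-→d16:-→d17:-→d18:-→d19:-→d20:-→d21:-→d22:-→d23:-→d24:-→d25:-→d26:-→d27:-→d28:H0 -> H0
  del 119.189.120.0/24 (clear depth 24)
  + 65.0.0.0/8 (H2) depth=8
  del 65.0.0.0/8 (clear depth 8)
  lookup 65.96.215.50: bits 0100000101100000110101110011 walk d0:-→d1:-→d2:-→d3:-→d4:-→d5:-→d6:-→d7:-→d8:-→d9:-→d10:-→d11:-→d12:-→d13:-→d14:-→d15:-→d16:-→d17:-→d18:-→d19:-→d20:-→d21:-→d22:-→d23:-→d24:-→d25:-→d26:-→d27:-→d28:H0 -> H0
  + 119.0.0.0/8 (H1) depth=8
  + 65.96.0.0/12 (H0) depth=12
  + 119.189.120.0/23 (H0) depth=23
  + 119.189.120.228/32 (H1) depth=32
  + 65.96.215.0/26 (H0) depth=26
  + 119.189.120.0/24 (H2) depth=24
  + 119.176.0.0/12 (H0) depth=12
  lookup 119.189.120.228: bits 01110111101111010111100011100100 walk d0:-→d1:-→d2:-→d3:-→d4:-→d5:-→d6:-→d7:-→d8:H1→d9:-→d10:-→d11:-→d12:H0→d13:-→d14:-→d15:-→d16:-→d17:-→d18:-→d19:-→d20:-→d21:-→d22:-→d23:H0→d24:H2→d25:-→d26:-→d27:-→d28:-→d29:-→d30:-→d31:-→d32:H1 -> H1
  lookup 119.176.0.164: bits 011101111011 walk d0:-→d1:-→d2:-→d3:-→d4:-→d5:-→d6:-→d7:-→d8:H1→d9:-→d10:-→d11:-→d12:H0 -> H0
  + 118.0.0.0/7 (H1) depth=7
  + 119.189.120.228/32 (H0) depth=32
  + 119.189.112.0/20 (H1) depth=20
  + 119.189.120.0/24 (H2) depth=24
  + 119.189.120.228/32 (H1) depth=32
  lookup 119.189.120.0: bits 011101111011110101111000 walk d0:-→d1:-→d2:-→d3:-→d4:-→d5:-→d6:-→d7:H1→d8:H1→d9:-→d10:-→d11:-→d12:H0→d13:-→d14:-→d15:-→d16:-→d17:-→d18:-→d19:-→d20:H1→d21:-→d22:-→d23:H0→d24:H2 -> H2

== LOOKUPS ==
["H0","H0","H0","H1","H0","H2"]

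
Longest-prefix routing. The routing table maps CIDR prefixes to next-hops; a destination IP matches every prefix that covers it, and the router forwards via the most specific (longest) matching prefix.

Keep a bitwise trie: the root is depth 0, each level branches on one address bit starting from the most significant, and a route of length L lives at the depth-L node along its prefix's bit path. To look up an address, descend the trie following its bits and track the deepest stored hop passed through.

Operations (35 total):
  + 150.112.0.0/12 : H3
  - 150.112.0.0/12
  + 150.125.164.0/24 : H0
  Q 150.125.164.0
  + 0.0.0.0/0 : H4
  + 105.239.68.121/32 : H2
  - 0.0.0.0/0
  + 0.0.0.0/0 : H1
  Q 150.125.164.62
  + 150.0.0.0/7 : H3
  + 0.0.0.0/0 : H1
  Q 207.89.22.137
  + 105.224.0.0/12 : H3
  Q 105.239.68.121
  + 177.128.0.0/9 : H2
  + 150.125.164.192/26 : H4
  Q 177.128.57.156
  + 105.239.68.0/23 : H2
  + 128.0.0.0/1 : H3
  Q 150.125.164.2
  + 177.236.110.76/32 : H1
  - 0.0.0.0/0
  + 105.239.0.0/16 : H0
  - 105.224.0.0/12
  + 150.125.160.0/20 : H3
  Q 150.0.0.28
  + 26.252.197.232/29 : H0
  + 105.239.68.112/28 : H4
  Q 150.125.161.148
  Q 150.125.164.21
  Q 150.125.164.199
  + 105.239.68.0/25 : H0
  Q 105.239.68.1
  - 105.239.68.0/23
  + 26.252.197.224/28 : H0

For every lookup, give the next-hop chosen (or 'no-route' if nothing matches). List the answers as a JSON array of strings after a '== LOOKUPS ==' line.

Trace:
  add 150.112.0.0/12 -> H3 at depth 12
  - 150.112.0.0/12 clear@12
  add 150.125.164.0/24 -> H0 at depth 24
  lookup 150.125.164.0: bits 100101100111110110100100 walk d0:-→d1:-→d2:-→d3:-→d4:-→d5:-→d6:-→d7:-→d8:-→d9:-→d10:-→d11:-→d12:-→d13:-→d14:-→d15:-→d16:-→d17:-→d18:-→d19:-→d20:-→d21:-→d22:-→d23:-→d24:H0 -> H0
  add 0.0.0.0/0 -> H4 at depth 0
  add 105.239.68.121/32 -> H2 at depth 32
  - 0.0.0.0/0 clear@0
  add 0.0.0.0/0 -> H1 at depth 0
  lookup 150.125.164.62: bits 100101100111110110100100 walk d0:H1→d1:-→d2:-→d3:-→d4:-→d5:-→d6:-→d7:-→d8:-→d9:-→d10:-→d11:-→d12:-→d13:-→d14:-→d15:-→d16:-→d17:-→d18:-→d19:-→d20:-→d21:-→d22:-→d23:-→d24:H0 -> H0
  add 150.0.0.0/7 -> H3 at depth 7
  add 0.0.0.0/0 -> H1 at depth 0
  lookup 207.89.22.137: bits 1 walk d0:H1→d1:- -> H1
  add 105.224.0.0/12 -> H3 at depth 12
  lookup 105.239.68.121: bits 01101001111011110100010001111001 walk d0:H1→d1:-→d2:-→d3:-→d4:-→d5:-→d6:-→d7:-→d8:-→d9:-→d10:-→d11:-→d12:H3→d13:-→d14:-→d15:-→d16:-→d17:-→d18:-→d19:-→d20:-→d21:-→d22:-→d23:-→d24:-→d25:-→d26:-→d27:-→d28:-→d29:-→d30:-→d31:-→d32:H2 -> H2
  add 177.128.0.0/9 -> H2 at depth 9
  add 150.125.164.192/26 -> H4 at depth 26
  lookup 177.128.57.156: bits 101100011 walk d0:H1→d1:-→d2:-→d3:-→d4:-→d5:-→d6:-→d7:-→d8:-→d9:H2 -> H2
  add 105.239.68.0/23 -> H2 at depth 23
  add 128.0.0.0/1 -> H3 at depth 1
  lookup 150.125.164.2: bits 100101100111110110100100 walk d0:H1→d1:H3→d2:-→d3:-→d4:-→d5:-→d6:-→d7:H3→d8:-→d9:-→d10:-→d11:-→d12:-→d13:-→d14:-→d15:-→d16:-→d17:-→d18:-→d19:-→d20:-→d21:-→d22:-→d23:-→d24:H0 -> H0
  add 177.236.110.76/32 -> H1 at depth 32
  - 0.0.0.0/0 clear@0
  add 105.239.0.0/16 -> H0 at depth 16
  - 105.224.0.0/12 clear@12
  add 150.125.160.0/20 -> H3 at depth 20
  lookup 150.0.0.28: bits 100101100 walk d0:-→d1:H3→d2:-→d3:-→d4:-→d5:-→d6:-→d7:H3→d8:-→d9:- -> H3
  add 26.252.197.232/29 -> H0 at depth 29
  add 105.239.68.112/28 -> H4 at depth 28
  lookup 150.125.161.148: bits 100101100111110110100 walk d0:-→d1:H3→d2:-→d3:-→d4:-→d5:-→d6:-→d7:H3→d8:-→d9:-→d10:-→d11:-→d12:-→d13:-→d14:-→d15:-→d16:-→d17:-→d18:-→d19:-→d20:H3→d21:- -> H3
  lookup 150.125.164.21: bits 100101100111110110100100 walk d0:-→d1:H3→d2:-→d3:-→d4:-→d5:-→d6:-→d7:H3→d8:-→d9:-→d10:-→d11:-→d12:-→d13:-→d14:-→d15:-→d16:-→d17:-→d18:-→d19:-→d20:H3→d21:-→d22:-→d23:-→d24:H0 -> H0
  lookup 150.125.164.199: bits 10010110011111011010010011 walk d0:-→d1:H3→d2:-→d3:-→d4:-→d5:-→d6:-→d7:H3→d8:-→d9:-→d10:-→d11:-→d12:-→d13:-→d14:-→d15:-→d16:-→d17:-→d18:-→d19:-→d20:H3→d21:-→d22:-→d23:-→d24:H0→d25:-→d26:H4 -> H4
  add 105.239.68.0/25 -> H0 at depth 25
  lookup 105.239.68.1: bits 0110100111101111010001000 walk d0:-→d1:-→d2:-→d3:-→d4:-→d5:-→d6:-→d7:-→d8:-→d9:-→d10:-→d11:-→d12:-→d13:-→d14:-→d15:-→d16:H0→d17:-→d18:-→d19:-→d20:-→d21:-→d22:-→d23:H2→d24:-→d25:H0 -> H0
  - 105.239.68.0/23 clear@23
  add 26.252.197.224/28 -> H0 at depth 28

== LOOKUPS ==
["H0","H0","H1","H2","H2","H0","H3","H3","H0","H4","H0"]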